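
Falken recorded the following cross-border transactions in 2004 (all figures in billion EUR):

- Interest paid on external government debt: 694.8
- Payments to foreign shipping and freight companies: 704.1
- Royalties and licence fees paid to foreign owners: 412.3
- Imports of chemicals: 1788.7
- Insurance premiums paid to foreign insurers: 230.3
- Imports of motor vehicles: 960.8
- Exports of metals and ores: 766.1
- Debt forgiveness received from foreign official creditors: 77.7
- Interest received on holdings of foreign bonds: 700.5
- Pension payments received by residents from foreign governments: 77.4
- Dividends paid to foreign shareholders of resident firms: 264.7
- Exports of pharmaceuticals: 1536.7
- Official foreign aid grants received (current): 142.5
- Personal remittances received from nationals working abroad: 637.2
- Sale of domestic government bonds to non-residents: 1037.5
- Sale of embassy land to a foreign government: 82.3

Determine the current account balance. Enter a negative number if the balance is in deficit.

-1195.3

Goods: -960.8 + 1536.7 + 766.1 - 1788.7 = -446.7
Services: -230.3 - 412.3 - 704.1 = -1346.7
Primary income: 700.5 - 264.7 - 694.8 = -259.0
Secondary income: 77.4 + 637.2 + 142.5 = 857.1
Current account = (-446.7) + (-1346.7) + (-259.0) + 857.1 = -1195.3
(Excluded from the current account — capital account: debt forgiveness received from foreign official creditors 77.7, sale of embassy land to a foreign government 82.3; financial account: sale of domestic government bonds to non-residents 1037.5.)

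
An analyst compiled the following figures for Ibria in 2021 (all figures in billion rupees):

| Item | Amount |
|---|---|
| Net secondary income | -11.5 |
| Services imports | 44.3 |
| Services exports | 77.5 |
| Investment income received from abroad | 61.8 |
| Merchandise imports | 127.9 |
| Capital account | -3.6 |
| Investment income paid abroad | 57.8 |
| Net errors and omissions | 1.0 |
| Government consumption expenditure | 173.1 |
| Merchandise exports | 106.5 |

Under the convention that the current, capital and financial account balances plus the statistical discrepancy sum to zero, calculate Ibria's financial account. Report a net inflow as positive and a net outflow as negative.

-1.7

Goods balance = 106.5 - 127.9 = -21.4
Services balance = 77.5 - 44.3 = 33.2
Trade balance (goods + services) = -21.4 + 33.2 = 11.8
Net primary income = 61.8 - 57.8 = 4.0
Net secondary income = -11.5
Current account = 11.8 + 4.0 + (-11.5) = 4.3
Financial account = -(4.3 + (-3.6) + 1.0) = -1.7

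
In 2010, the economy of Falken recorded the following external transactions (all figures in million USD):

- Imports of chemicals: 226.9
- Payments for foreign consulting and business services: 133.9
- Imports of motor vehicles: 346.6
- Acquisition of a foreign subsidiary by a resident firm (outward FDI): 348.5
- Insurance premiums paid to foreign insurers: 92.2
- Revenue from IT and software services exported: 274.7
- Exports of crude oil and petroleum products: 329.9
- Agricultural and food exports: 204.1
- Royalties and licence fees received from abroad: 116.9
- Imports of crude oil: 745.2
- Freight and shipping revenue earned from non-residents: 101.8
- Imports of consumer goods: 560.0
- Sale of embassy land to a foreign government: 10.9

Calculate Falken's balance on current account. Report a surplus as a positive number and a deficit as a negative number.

Goods: 329.9 + 204.1 - 226.9 - 745.2 - 346.6 - 560.0 = -1344.7
Services: 116.9 - 92.2 + 101.8 + 274.7 - 133.9 = 267.3
Current account = (-1344.7) + 267.3 = -1077.4
(Excluded from the current account — financial account: acquisition of a foreign subsidiary by a resident firm (outward FDI) 348.5; capital account: sale of embassy land to a foreign government 10.9.)

-1077.4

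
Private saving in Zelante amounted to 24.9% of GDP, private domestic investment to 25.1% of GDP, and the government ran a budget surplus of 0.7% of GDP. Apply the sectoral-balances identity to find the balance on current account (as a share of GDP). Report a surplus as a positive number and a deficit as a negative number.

By the sectoral-balances identity, CA = (S_private - I) + (T - G).
Private balance = 24.9 - 25.1 = -0.2
Government balance (T - G) = 0.7
CA = -0.2 + 0.7 = 0.5

0.5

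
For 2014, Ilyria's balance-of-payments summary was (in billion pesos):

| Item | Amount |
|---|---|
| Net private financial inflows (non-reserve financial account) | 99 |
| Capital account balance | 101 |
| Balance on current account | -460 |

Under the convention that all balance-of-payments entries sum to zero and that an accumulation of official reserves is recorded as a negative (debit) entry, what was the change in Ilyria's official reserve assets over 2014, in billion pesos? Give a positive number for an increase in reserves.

-260

Official reserve transactions balance = -((-460) + 101 + 99) = 260
An accumulation of reserves is recorded as a debit (negative entry), so the change in the stock of reserves is the negative of that balance.
Change in official reserves = -(260) = -260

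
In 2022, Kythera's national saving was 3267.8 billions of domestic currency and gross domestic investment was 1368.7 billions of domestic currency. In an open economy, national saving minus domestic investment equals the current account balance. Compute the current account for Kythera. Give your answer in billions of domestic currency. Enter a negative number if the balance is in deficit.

CA = S - I = 3267.8 - 1368.7 = 1899.1

1899.1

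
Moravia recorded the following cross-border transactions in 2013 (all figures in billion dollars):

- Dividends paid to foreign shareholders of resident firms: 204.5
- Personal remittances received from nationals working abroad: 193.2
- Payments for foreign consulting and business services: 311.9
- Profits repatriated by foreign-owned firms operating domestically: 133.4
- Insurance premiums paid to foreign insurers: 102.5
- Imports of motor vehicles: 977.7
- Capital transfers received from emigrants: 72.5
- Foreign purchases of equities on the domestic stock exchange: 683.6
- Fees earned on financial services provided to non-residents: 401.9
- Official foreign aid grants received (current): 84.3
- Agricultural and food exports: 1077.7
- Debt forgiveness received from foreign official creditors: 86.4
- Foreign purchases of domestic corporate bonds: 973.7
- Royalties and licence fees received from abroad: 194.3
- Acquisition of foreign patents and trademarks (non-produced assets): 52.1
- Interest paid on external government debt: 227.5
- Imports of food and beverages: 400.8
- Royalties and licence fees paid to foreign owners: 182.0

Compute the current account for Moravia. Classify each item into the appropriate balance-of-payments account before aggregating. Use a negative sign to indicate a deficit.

-588.9

Goods: 1077.7 - 977.7 - 400.8 = -300.8
Services: 194.3 + 401.9 - 311.9 - 102.5 - 182.0 = -0.2
Primary income: -227.5 - 133.4 - 204.5 = -565.4
Secondary income: 84.3 + 193.2 = 277.5
Current account = (-300.8) + (-0.2) + (-565.4) + 277.5 = -588.9
(Excluded from the current account — capital account: capital transfers received from emigrants 72.5, debt forgiveness received from foreign official creditors 86.4, acquisition of foreign patents and trademarks (non-produced assets) 52.1; financial account: foreign purchases of equities on the domestic stock exchange 683.6, foreign purchases of domestic corporate bonds 973.7.)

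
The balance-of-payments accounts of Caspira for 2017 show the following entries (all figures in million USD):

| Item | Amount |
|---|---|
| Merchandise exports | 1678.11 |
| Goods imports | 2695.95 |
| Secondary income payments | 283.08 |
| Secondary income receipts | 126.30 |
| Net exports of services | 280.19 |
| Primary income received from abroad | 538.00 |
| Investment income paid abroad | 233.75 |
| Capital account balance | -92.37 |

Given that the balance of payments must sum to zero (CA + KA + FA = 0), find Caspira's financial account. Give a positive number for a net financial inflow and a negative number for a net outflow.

Goods balance = 1678.11 - 2695.95 = -1017.84
Services balance = 280.19
Trade balance (goods + services) = -1017.84 + 280.19 = -737.65
Net primary income = 538.00 - 233.75 = 304.25
Net secondary income = 126.30 - 283.08 = -156.78
Current account = -737.65 + 304.25 + (-156.78) = -590.18
Financial account = -(-590.18 + (-92.37)) = 682.55

682.55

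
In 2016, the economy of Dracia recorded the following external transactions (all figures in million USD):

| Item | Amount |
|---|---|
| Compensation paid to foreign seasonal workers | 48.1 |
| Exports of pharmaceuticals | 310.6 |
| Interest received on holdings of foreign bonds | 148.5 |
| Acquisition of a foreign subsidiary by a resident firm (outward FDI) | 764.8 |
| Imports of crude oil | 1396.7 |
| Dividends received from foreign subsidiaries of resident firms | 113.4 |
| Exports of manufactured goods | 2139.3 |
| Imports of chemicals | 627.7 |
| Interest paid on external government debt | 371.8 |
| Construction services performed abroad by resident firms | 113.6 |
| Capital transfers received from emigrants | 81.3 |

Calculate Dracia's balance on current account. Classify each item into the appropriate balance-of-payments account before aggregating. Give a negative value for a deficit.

Goods: 310.6 - 1396.7 - 627.7 + 2139.3 = 425.5
Services: 113.6
Primary income: -371.8 + 113.4 - 48.1 + 148.5 = -158.0
Current account = 425.5 + 113.6 + (-158.0) = 381.1
(Excluded from the current account — financial account: acquisition of a foreign subsidiary by a resident firm (outward FDI) 764.8; capital account: capital transfers received from emigrants 81.3.)

381.1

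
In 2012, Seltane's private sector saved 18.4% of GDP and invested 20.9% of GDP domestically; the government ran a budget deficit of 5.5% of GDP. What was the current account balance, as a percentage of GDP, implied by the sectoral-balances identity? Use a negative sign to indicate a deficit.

-8.0

By the sectoral-balances identity, CA = (S_private - I) + (T - G).
Private balance = 18.4 - 20.9 = -2.5
Government balance (T - G) = -5.5
CA = -2.5 + (-5.5) = -8.0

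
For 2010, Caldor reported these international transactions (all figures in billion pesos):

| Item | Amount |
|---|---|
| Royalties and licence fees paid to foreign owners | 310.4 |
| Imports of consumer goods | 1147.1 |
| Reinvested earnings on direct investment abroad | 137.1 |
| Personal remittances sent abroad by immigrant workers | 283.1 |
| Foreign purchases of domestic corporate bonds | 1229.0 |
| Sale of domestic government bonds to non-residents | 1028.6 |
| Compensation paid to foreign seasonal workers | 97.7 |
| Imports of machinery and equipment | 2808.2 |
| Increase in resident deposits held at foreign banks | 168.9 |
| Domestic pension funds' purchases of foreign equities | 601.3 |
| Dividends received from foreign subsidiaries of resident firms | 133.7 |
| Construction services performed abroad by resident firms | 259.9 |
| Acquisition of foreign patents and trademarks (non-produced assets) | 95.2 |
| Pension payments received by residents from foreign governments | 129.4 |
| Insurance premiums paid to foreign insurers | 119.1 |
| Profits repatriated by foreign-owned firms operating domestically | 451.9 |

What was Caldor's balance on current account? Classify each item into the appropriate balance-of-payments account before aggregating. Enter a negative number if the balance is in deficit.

-4557.4

Goods: -1147.1 - 2808.2 = -3955.3
Services: -119.1 + 259.9 - 310.4 = -169.6
Primary income: 133.7 + 137.1 - 451.9 - 97.7 = -278.8
Secondary income: 129.4 - 283.1 = -153.7
Current account = (-3955.3) + (-169.6) + (-278.8) + (-153.7) = -4557.4
(Excluded from the current account — financial account: foreign purchases of domestic corporate bonds 1229.0, sale of domestic government bonds to non-residents 1028.6, increase in resident deposits held at foreign banks 168.9, domestic pension funds' purchases of foreign equities 601.3; capital account: acquisition of foreign patents and trademarks (non-produced assets) 95.2.)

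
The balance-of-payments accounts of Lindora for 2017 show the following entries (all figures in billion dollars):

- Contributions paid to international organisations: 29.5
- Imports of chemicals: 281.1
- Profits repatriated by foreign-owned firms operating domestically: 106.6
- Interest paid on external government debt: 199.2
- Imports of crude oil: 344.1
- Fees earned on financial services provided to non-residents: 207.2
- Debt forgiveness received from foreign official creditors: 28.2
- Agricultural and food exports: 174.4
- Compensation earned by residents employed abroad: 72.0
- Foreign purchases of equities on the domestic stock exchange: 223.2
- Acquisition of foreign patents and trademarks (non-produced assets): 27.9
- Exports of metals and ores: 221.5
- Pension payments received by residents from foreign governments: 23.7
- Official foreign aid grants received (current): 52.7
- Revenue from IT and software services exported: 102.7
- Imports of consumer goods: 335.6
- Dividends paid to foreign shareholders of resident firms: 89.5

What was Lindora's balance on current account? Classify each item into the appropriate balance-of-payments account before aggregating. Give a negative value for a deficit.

-531.4

Goods: 174.4 - 344.1 - 335.6 - 281.1 + 221.5 = -564.9
Services: 102.7 + 207.2 = 309.9
Primary income: -106.6 - 89.5 + 72.0 - 199.2 = -323.3
Secondary income: 52.7 - 29.5 + 23.7 = 46.9
Current account = (-564.9) + 309.9 + (-323.3) + 46.9 = -531.4
(Excluded from the current account — capital account: debt forgiveness received from foreign official creditors 28.2, acquisition of foreign patents and trademarks (non-produced assets) 27.9; financial account: foreign purchases of equities on the domestic stock exchange 223.2.)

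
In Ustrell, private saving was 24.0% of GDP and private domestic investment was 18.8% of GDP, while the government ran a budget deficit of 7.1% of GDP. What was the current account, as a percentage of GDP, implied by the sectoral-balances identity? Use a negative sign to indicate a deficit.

By the sectoral-balances identity, CA = (S_private - I) + (T - G).
Private balance = 24.0 - 18.8 = 5.2
Government balance (T - G) = -7.1
CA = 5.2 + (-7.1) = -1.9

-1.9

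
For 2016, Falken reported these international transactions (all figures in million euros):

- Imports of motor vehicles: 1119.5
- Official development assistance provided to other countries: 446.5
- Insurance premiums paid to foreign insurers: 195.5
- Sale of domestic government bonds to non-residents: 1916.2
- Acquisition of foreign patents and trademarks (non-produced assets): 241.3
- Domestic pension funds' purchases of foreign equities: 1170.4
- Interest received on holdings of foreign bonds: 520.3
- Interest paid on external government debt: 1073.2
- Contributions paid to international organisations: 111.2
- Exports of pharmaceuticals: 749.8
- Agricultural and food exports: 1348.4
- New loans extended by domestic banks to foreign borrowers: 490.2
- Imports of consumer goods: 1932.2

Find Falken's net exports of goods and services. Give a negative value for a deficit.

-1149.0

Goods: 1348.4 - 1932.2 + 749.8 - 1119.5 = -953.5
Services: -195.5
Trade balance = -953.5 + (-195.5) = -1149.0
(Excluded from the trade balance — secondary income: official development assistance provided to other countries 446.5, contributions paid to international organisations 111.2; financial account: sale of domestic government bonds to non-residents 1916.2, domestic pension funds' purchases of foreign equities 1170.4, new loans extended by domestic banks to foreign borrowers 490.2; capital account: acquisition of foreign patents and trademarks (non-produced assets) 241.3; primary income: interest received on holdings of foreign bonds 520.3, interest paid on external government debt 1073.2.)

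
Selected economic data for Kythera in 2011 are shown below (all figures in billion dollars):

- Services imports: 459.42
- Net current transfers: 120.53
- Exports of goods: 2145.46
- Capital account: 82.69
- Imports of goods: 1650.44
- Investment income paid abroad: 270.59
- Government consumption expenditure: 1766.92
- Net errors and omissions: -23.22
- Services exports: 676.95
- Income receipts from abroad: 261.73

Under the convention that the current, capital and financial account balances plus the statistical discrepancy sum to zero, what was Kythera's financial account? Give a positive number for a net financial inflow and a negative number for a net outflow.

-883.69

Goods balance = 2145.46 - 1650.44 = 495.02
Services balance = 676.95 - 459.42 = 217.53
Trade balance (goods + services) = 495.02 + 217.53 = 712.55
Net primary income = 261.73 - 270.59 = -8.86
Net secondary income = 120.53
Current account = 712.55 + (-8.86) + 120.53 = 824.22
Financial account = -(824.22 + 82.69 + (-23.22)) = -883.69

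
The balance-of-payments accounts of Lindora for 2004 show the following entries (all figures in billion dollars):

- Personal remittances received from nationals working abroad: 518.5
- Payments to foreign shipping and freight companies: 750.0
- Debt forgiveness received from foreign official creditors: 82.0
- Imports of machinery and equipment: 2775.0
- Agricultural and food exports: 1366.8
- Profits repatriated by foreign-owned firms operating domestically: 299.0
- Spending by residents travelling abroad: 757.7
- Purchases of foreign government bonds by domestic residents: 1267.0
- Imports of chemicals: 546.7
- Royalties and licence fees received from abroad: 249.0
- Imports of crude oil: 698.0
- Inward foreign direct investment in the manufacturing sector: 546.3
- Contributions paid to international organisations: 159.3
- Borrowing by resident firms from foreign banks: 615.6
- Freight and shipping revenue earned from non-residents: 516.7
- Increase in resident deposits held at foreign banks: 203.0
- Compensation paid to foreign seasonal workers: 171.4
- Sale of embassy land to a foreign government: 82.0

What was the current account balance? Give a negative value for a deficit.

Goods: 1366.8 - 698.0 - 2775.0 - 546.7 = -2652.9
Services: -750.0 - 757.7 + 516.7 + 249.0 = -742.0
Primary income: -299.0 - 171.4 = -470.4
Secondary income: 518.5 - 159.3 = 359.2
Current account = (-2652.9) + (-742.0) + (-470.4) + 359.2 = -3506.1
(Excluded from the current account — capital account: debt forgiveness received from foreign official creditors 82.0, sale of embassy land to a foreign government 82.0; financial account: purchases of foreign government bonds by domestic residents 1267.0, inward foreign direct investment in the manufacturing sector 546.3, borrowing by resident firms from foreign banks 615.6, increase in resident deposits held at foreign banks 203.0.)

-3506.1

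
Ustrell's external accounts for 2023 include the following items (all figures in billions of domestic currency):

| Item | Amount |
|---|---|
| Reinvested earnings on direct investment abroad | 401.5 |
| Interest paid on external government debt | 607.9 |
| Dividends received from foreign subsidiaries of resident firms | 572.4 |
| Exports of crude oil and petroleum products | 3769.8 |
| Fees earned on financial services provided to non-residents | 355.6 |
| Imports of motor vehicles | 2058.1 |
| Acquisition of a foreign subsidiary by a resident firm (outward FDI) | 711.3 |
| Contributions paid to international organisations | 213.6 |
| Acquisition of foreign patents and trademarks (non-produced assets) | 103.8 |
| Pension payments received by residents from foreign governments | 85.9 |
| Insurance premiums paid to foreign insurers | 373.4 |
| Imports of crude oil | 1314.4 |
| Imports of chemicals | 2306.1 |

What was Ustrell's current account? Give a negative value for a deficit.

-1688.3

Goods: -2306.1 + 3769.8 - 2058.1 - 1314.4 = -1908.8
Services: 355.6 - 373.4 = -17.8
Primary income: 401.5 + 572.4 - 607.9 = 366.0
Secondary income: -213.6 + 85.9 = -127.7
Current account = (-1908.8) + (-17.8) + 366.0 + (-127.7) = -1688.3
(Excluded from the current account — financial account: acquisition of a foreign subsidiary by a resident firm (outward FDI) 711.3; capital account: acquisition of foreign patents and trademarks (non-produced assets) 103.8.)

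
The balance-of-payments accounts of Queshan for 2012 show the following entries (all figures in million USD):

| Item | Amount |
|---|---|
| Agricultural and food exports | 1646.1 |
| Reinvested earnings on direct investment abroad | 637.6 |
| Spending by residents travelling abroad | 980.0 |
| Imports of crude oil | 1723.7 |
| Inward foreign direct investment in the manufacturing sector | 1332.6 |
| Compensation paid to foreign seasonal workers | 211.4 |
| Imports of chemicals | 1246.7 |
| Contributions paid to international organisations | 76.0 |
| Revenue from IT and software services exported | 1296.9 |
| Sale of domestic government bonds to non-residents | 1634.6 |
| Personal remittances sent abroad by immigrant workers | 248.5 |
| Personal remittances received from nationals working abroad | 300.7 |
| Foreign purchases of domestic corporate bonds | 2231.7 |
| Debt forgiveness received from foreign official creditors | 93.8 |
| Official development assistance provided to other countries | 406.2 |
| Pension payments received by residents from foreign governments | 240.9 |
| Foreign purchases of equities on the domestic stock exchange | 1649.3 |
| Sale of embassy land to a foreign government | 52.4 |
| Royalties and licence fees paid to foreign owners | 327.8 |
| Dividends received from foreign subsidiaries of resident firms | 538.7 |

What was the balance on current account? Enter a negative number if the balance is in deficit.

-559.4

Goods: -1723.7 - 1246.7 + 1646.1 = -1324.3
Services: -980.0 + 1296.9 - 327.8 = -10.9
Primary income: 538.7 + 637.6 - 211.4 = 964.9
Secondary income: -76.0 + 300.7 - 248.5 - 406.2 + 240.9 = -189.1
Current account = (-1324.3) + (-10.9) + 964.9 + (-189.1) = -559.4
(Excluded from the current account — financial account: inward foreign direct investment in the manufacturing sector 1332.6, sale of domestic government bonds to non-residents 1634.6, foreign purchases of domestic corporate bonds 2231.7, foreign purchases of equities on the domestic stock exchange 1649.3; capital account: debt forgiveness received from foreign official creditors 93.8, sale of embassy land to a foreign government 52.4.)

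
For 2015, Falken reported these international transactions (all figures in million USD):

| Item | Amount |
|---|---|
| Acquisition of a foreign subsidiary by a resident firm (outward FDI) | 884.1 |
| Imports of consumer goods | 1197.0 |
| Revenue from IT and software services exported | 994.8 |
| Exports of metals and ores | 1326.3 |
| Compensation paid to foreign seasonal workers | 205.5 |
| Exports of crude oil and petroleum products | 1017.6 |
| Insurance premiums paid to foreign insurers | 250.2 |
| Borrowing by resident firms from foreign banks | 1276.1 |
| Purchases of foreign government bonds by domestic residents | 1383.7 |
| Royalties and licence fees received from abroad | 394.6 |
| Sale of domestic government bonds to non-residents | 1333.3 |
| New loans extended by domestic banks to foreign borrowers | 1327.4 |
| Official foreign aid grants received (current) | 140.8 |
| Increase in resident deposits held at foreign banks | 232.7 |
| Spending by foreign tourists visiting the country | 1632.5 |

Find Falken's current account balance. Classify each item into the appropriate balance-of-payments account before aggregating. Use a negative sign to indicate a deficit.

Goods: -1197.0 + 1017.6 + 1326.3 = 1146.9
Services: 394.6 - 250.2 + 1632.5 + 994.8 = 2771.7
Primary income: -205.5
Secondary income: 140.8
Current account = 1146.9 + 2771.7 + (-205.5) + 140.8 = 3853.9
(Excluded from the current account — financial account: acquisition of a foreign subsidiary by a resident firm (outward FDI) 884.1, borrowing by resident firms from foreign banks 1276.1, purchases of foreign government bonds by domestic residents 1383.7, sale of domestic government bonds to non-residents 1333.3, new loans extended by domestic banks to foreign borrowers 1327.4, increase in resident deposits held at foreign banks 232.7.)

3853.9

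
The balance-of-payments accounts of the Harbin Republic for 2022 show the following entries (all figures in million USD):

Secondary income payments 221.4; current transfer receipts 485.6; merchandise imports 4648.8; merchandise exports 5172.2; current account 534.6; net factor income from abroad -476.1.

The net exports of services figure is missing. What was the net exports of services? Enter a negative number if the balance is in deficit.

Current account = goods balance + services balance + net primary income + net secondary income
Sum of the known components = 311.5
Net exports of services = CA - (known components) = 534.6 - 311.5 = 223.1

223.1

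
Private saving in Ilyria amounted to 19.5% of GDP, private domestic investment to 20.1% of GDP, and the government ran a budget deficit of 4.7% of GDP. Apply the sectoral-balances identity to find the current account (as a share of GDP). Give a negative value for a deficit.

By the sectoral-balances identity, CA = (S_private - I) + (T - G).
Private balance = 19.5 - 20.1 = -0.6
Government balance (T - G) = -4.7
CA = -0.6 + (-4.7) = -5.3

-5.3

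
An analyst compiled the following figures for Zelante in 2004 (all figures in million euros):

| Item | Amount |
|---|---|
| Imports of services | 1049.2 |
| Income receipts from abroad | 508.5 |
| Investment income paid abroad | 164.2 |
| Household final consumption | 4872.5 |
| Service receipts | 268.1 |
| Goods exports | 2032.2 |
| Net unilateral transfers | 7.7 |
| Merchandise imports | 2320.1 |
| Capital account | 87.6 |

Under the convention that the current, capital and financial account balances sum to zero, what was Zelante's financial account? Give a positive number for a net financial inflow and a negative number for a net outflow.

629.4

Goods balance = 2032.2 - 2320.1 = -287.9
Services balance = 268.1 - 1049.2 = -781.1
Trade balance (goods + services) = -287.9 + (-781.1) = -1069.0
Net primary income = 508.5 - 164.2 = 344.3
Net secondary income = 7.7
Current account = -1069.0 + 344.3 + 7.7 = -717.0
Financial account = -(-717.0 + 87.6) = 629.4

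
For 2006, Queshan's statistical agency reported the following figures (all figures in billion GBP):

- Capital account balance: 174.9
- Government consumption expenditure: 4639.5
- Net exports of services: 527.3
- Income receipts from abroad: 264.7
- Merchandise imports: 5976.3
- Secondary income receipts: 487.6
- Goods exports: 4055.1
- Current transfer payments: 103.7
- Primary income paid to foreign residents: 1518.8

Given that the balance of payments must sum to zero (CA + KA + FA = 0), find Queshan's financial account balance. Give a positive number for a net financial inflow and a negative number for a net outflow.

2089.2

Goods balance = 4055.1 - 5976.3 = -1921.2
Services balance = 527.3
Trade balance (goods + services) = -1921.2 + 527.3 = -1393.9
Net primary income = 264.7 - 1518.8 = -1254.1
Net secondary income = 487.6 - 103.7 = 383.9
Current account = -1393.9 + (-1254.1) + 383.9 = -2264.1
Financial account = -(-2264.1 + 174.9) = 2089.2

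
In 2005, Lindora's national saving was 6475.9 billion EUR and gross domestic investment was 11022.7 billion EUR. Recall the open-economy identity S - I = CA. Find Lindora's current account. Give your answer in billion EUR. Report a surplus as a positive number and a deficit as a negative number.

-4546.8

S - I = CA (net lending to the rest of the world).
CA = S - I = 6475.9 - 11022.7 = -4546.8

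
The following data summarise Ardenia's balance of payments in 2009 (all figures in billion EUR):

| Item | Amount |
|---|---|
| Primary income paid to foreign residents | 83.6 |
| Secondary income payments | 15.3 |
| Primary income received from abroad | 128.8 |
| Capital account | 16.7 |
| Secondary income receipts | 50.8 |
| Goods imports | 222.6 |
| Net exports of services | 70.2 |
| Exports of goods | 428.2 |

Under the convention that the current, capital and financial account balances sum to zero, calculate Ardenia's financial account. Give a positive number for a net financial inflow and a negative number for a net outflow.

Goods balance = 428.2 - 222.6 = 205.6
Services balance = 70.2
Trade balance (goods + services) = 205.6 + 70.2 = 275.8
Net primary income = 128.8 - 83.6 = 45.2
Net secondary income = 50.8 - 15.3 = 35.5
Current account = 275.8 + 45.2 + 35.5 = 356.5
Financial account = -(356.5 + 16.7) = -373.2

-373.2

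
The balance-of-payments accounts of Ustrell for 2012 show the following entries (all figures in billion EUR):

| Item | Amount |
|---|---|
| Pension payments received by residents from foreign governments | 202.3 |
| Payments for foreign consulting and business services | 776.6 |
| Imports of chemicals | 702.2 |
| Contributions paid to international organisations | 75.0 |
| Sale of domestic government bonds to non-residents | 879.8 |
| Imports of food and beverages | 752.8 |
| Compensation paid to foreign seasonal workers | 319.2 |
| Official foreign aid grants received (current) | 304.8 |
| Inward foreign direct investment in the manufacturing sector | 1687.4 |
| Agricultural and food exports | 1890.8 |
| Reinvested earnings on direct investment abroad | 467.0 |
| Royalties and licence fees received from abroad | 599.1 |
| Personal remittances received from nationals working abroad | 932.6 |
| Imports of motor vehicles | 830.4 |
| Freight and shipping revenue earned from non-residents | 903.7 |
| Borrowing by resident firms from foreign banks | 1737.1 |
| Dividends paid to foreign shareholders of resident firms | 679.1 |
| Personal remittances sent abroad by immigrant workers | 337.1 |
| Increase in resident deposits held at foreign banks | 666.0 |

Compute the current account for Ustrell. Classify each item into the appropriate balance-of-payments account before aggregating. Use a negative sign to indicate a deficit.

827.9

Goods: 1890.8 - 752.8 - 830.4 - 702.2 = -394.6
Services: 903.7 - 776.6 + 599.1 = 726.2
Primary income: 467.0 - 319.2 - 679.1 = -531.3
Secondary income: 202.3 + 932.6 + 304.8 - 75.0 - 337.1 = 1027.6
Current account = (-394.6) + 726.2 + (-531.3) + 1027.6 = 827.9
(Excluded from the current account — financial account: sale of domestic government bonds to non-residents 879.8, inward foreign direct investment in the manufacturing sector 1687.4, borrowing by resident firms from foreign banks 1737.1, increase in resident deposits held at foreign banks 666.0.)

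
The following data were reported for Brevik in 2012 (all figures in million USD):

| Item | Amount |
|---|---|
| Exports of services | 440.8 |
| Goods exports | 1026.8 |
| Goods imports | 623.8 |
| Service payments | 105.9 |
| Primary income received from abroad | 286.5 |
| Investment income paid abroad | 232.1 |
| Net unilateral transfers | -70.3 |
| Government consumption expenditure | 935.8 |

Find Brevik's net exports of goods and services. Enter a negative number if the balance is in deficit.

Goods balance = 1026.8 - 623.8 = 403.0
Services balance = 440.8 - 105.9 = 334.9
Trade balance (goods + services) = 403.0 + 334.9 = 737.9

737.9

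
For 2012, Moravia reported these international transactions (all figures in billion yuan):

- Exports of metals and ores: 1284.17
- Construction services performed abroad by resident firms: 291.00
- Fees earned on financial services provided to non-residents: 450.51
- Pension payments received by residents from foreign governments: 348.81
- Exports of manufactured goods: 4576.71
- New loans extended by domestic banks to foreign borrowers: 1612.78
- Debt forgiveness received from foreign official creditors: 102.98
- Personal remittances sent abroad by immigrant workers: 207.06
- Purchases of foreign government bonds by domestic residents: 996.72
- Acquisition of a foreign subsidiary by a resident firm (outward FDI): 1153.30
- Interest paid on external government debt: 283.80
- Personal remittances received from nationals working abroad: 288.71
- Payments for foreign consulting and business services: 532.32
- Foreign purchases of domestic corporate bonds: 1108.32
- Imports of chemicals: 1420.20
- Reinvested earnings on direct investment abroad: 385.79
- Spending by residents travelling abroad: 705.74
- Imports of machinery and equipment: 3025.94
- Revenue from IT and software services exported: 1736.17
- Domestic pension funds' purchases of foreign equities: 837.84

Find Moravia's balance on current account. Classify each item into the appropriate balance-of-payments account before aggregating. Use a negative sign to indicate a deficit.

Goods: -3025.94 - 1420.20 + 1284.17 + 4576.71 = 1414.74
Services: 291.00 - 532.32 + 450.51 + 1736.17 - 705.74 = 1239.62
Primary income: 385.79 - 283.80 = 101.99
Secondary income: -207.06 + 288.71 + 348.81 = 430.46
Current account = 1414.74 + 1239.62 + 101.99 + 430.46 = 3186.81
(Excluded from the current account — financial account: new loans extended by domestic banks to foreign borrowers 1612.78, purchases of foreign government bonds by domestic residents 996.72, acquisition of a foreign subsidiary by a resident firm (outward FDI) 1153.30, foreign purchases of domestic corporate bonds 1108.32, domestic pension funds' purchases of foreign equities 837.84; capital account: debt forgiveness received from foreign official creditors 102.98.)

3186.81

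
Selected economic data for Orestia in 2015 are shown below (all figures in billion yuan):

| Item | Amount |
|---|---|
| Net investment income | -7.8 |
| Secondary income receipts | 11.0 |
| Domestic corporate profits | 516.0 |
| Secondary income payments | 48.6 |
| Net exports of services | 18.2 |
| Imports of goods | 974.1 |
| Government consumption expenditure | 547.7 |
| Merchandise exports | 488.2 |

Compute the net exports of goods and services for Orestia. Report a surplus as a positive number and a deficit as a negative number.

Goods balance = 488.2 - 974.1 = -485.9
Services balance = 18.2
Trade balance (goods + services) = -485.9 + 18.2 = -467.7

-467.7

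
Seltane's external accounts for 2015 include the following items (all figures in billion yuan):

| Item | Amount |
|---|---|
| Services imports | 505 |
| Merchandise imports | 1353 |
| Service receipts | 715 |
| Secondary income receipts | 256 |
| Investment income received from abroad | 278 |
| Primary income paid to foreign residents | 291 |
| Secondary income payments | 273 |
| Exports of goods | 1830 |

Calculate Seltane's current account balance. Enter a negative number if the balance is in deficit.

657

Goods balance = 1830 - 1353 = 477
Services balance = 715 - 505 = 210
Trade balance (goods + services) = 477 + 210 = 687
Net primary income = 278 - 291 = -13
Net secondary income = 256 - 273 = -17
Current account = 687 + (-13) + (-17) = 657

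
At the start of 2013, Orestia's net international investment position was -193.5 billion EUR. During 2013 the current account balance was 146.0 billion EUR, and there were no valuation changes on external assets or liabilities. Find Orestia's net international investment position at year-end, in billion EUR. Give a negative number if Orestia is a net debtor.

-47.5

With no valuation effects, change in NIIP = current account = 146.0
End-of-year NIIP = -193.5 + 146.0 = -47.5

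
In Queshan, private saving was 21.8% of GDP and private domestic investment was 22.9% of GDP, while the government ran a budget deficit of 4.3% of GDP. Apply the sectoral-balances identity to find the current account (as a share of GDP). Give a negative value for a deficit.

By the sectoral-balances identity, CA = (S_private - I) + (T - G).
Private balance = 21.8 - 22.9 = -1.1
Government balance (T - G) = -4.3
CA = -1.1 + (-4.3) = -5.4

-5.4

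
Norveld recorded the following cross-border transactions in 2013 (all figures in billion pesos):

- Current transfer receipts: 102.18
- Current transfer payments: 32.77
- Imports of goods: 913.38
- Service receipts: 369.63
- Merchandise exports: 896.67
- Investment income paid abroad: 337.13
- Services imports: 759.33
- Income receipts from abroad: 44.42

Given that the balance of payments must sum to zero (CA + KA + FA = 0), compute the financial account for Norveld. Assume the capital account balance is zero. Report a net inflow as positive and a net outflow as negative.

Goods balance = 896.67 - 913.38 = -16.71
Services balance = 369.63 - 759.33 = -389.70
Trade balance (goods + services) = -16.71 + (-389.70) = -406.41
Net primary income = 44.42 - 337.13 = -292.71
Net secondary income = 102.18 - 32.77 = 69.41
Current account = -406.41 + (-292.71) + 69.41 = -629.71
Financial account = -(-629.71) = 629.71

629.71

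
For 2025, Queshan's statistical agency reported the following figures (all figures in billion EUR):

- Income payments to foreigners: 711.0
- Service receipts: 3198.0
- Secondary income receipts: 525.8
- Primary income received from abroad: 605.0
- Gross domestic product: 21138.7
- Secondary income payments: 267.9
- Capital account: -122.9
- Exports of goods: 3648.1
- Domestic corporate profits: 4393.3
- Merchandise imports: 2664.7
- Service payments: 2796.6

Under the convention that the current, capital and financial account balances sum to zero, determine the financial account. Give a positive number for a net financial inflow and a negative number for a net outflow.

-1413.8

Goods balance = 3648.1 - 2664.7 = 983.4
Services balance = 3198.0 - 2796.6 = 401.4
Trade balance (goods + services) = 983.4 + 401.4 = 1384.8
Net primary income = 605.0 - 711.0 = -106.0
Net secondary income = 525.8 - 267.9 = 257.9
Current account = 1384.8 + (-106.0) + 257.9 = 1536.7
Financial account = -(1536.7 + (-122.9)) = -1413.8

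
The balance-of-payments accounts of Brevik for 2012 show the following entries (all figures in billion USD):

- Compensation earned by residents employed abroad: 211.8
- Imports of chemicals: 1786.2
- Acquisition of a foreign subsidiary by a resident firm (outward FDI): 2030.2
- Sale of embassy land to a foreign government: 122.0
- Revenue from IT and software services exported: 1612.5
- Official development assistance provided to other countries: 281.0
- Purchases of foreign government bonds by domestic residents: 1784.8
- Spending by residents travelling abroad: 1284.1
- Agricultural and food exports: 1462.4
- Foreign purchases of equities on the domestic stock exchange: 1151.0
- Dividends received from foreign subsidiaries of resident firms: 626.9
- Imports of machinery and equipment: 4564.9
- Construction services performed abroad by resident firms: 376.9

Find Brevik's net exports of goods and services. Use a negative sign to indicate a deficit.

-4183.4

Goods: 1462.4 - 1786.2 - 4564.9 = -4888.7
Services: -1284.1 + 376.9 + 1612.5 = 705.3
Trade balance = -4888.7 + 705.3 = -4183.4
(Excluded from the trade balance — primary income: compensation earned by residents employed abroad 211.8, dividends received from foreign subsidiaries of resident firms 626.9; financial account: acquisition of a foreign subsidiary by a resident firm (outward FDI) 2030.2, purchases of foreign government bonds by domestic residents 1784.8, foreign purchases of equities on the domestic stock exchange 1151.0; capital account: sale of embassy land to a foreign government 122.0; secondary income: official development assistance provided to other countries 281.0.)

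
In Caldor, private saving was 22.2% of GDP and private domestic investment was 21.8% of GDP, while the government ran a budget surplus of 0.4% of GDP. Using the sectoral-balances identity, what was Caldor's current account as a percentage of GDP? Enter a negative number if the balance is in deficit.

By the sectoral-balances identity, CA = (S_private - I) + (T - G).
Private balance = 22.2 - 21.8 = 0.4
Government balance (T - G) = 0.4
CA = 0.4 + 0.4 = 0.8

0.8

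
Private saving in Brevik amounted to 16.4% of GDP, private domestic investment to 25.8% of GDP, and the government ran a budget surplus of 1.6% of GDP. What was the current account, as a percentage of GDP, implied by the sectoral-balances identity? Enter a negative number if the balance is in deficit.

-7.8

By the sectoral-balances identity, CA = (S_private - I) + (T - G).
Private balance = 16.4 - 25.8 = -9.4
Government balance (T - G) = 1.6
CA = -9.4 + 1.6 = -7.8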